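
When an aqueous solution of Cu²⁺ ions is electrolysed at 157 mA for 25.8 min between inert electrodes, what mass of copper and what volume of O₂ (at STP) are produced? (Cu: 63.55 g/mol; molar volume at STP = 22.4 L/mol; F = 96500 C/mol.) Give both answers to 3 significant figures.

0.0800 g Cu; 0.0141 L O₂

Q = 0.157 × 1548 = 243.0 C; n(e⁻) = 243.0 / 96500 = 0.002518 mol
Cathode: Cu²⁺ + 2e⁻ → Cu → n(Cu) = 0.002518/2 = 0.001259 mol → 0.0800 g
Anode: 2H₂O → O₂ + 4H⁺ + 4e⁻ → n(O₂) = 0.002518/4 = 6.295×10^-4 mol → 0.0141 L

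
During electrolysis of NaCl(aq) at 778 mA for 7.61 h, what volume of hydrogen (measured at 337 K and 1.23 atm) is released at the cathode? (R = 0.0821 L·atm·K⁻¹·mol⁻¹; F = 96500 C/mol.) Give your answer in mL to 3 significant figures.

Q = 0.778 A × 27396 s = 21310 C
Moles of electrons = 21310 / 96500 = 0.2208 mol
2H⁺ + 2e⁻ → H₂, so n(H₂) = 0.2208 / 2 = 0.1104 mol
V = nRT/P = 0.1104 × 0.0821 × 337 / 1.23 = 2.483 L
= 2480 mL

2480 mL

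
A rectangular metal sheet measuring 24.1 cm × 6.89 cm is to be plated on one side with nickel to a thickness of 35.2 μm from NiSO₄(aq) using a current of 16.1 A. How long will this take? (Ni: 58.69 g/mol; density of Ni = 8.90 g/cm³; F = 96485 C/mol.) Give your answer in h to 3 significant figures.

Plated area = 24.1 × 6.89 = 166.0 cm²
Volume = 166.0 × 35.2×10⁻⁴ cm = 0.5843 cm³
m(Ni) = 0.5843 × 8.90 = 5.200 g
n(Ni) = 5.200 / 58.69 = 0.08860 mol; n(e⁻) = 2 × 0.08860 = 0.1772 mol
Q = 0.1772 × 96485 = 17100 C
t = 17100 / 16.1 = 1062 s = 0.295 h

0.295 h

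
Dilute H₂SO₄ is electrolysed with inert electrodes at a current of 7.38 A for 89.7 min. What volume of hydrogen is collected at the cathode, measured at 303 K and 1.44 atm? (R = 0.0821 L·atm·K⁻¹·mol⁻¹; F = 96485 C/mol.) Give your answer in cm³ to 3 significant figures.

3560 cm³

Q = 7.38 A × 5382 s = 39720 C
n(e⁻) = Q/F = 39720/96485 = 0.4117 mol
2H⁺ + 2e⁻ → H₂, so n(H₂) = 0.4117 / 2 = 0.2059 mol
V = nRT/P = 0.2059 × 0.0821 × 303 / 1.44 = 3.557 L
= 3560 cm³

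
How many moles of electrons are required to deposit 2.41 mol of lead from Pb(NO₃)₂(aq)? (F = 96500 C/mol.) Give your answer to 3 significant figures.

4.82 mol

Pb²⁺ + 2e⁻ → Pb, so n(e⁻) = 2 × 2.41 = 4.820 mol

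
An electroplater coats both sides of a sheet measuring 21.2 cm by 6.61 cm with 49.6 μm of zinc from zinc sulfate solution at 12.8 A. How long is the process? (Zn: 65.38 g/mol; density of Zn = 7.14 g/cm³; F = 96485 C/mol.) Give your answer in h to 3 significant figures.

Plated area = 2 × 21.2 × 6.61 = 280.3 cm²
Volume = 280.3 × 49.6×10⁻⁴ cm = 1.390 cm³
m(Zn) = 1.390 × 7.14 = 9.925 g
n(Zn) = 9.925 / 65.38 = 0.1518 mol; n(e⁻) = 2 × 0.1518 = 0.3036 mol
Q = 0.3036 × 96485 = 29290 C
t = 29290 / 12.8 = 2288 s = 0.636 h

0.636 h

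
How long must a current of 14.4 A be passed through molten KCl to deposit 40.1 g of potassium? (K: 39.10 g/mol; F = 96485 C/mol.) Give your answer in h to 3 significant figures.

n(K) = 40.1 / 39.10 = 1.026 mol
K⁺ + e⁻ → K, so n(e⁻) = 1.026 mol
Q = 1.026 × 96485 = 98990 C
t = Q / I = 98990 / 14.4 = 6874 s = 1.91 h

1.91 h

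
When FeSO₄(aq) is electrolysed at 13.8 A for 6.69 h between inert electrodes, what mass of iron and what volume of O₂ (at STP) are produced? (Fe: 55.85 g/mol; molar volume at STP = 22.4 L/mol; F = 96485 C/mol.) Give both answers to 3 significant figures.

96.2 g Fe; 19.3 L O₂

Q = 13.8 × 24084 = 3.324×10^5 C; n(e⁻) = 3.324×10^5 / 96485 = 3.445 mol
Cathode: Fe²⁺ + 2e⁻ → Fe → n(Fe) = 3.445/2 = 1.723 mol → 96.2 g
Anode: 2H₂O → O₂ + 4H⁺ + 4e⁻ → n(O₂) = 3.445/4 = 0.8613 mol → 19.3 L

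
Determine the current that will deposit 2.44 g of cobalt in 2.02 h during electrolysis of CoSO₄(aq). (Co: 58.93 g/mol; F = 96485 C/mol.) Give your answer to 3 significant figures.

n(Co) = 2.44 / 58.93 = 0.04141 mol
Co²⁺ + 2e⁻ → Co, so n(e⁻) = 2 × 0.04141 = 0.08282 mol
Q = 0.08282 × 96485 = 7991 C
I = Q / t = 7991 / 7272 s = 1.10 A

1.10 A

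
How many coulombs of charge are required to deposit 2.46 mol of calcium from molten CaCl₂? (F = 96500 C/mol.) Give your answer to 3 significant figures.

4.75×10^5 C

Ca²⁺ + 2e⁻ → Ca, so n(e⁻) = 2 × 2.46 = 4.920 mol
Q = 4.920 × 96500 = 4.748×10^5 C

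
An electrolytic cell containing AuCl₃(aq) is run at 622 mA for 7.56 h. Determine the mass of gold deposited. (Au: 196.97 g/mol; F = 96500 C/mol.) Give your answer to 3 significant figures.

11.5 g

Charge passed = 0.622 × 27216 = 16930 C
n(e⁻) = Q/F = 16930/96500 = 0.1754 mol
Au³⁺ + 3e⁻ → Au, so n(Au) = 0.1754 / 3 = 0.05847 mol
m = 0.05847 × 196.97 = 11.5 g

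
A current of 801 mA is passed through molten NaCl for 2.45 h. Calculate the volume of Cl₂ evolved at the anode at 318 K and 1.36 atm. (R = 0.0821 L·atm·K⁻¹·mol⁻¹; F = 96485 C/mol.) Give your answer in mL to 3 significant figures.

703 mL

Q = It = 0.801 × 8820 = 7065 C
n(e⁻) = Q/F = 7065/96485 = 0.07322 mol
2Cl⁻ → Cl₂ + 2e⁻, so n(Cl₂) = 0.07322 / 2 = 0.03661 mol
V = nRT/P = 0.03661 × 0.0821 × 318 / 1.36 = 0.7028 L
= 703 mL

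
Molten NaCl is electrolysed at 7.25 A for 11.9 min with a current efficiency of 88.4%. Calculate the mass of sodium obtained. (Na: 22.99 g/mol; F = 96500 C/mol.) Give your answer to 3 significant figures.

1.09 g

Q = 7.25 × 714 = 5177 C
n(e⁻) = 5177 / 96500 = 0.05365 mol
Na⁺ + e⁻ → Na, so theoretical m(Na) = 0.05365 × 22.99 = 1.233 g
Actual mass = 88.4% × 1.233 = 1.09 g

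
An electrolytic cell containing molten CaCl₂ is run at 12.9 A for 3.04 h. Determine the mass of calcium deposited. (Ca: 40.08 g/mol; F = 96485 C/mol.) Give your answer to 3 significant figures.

29.3 g

Charge passed = 12.9 × 10944 = 1.412×10^5 C
n(e⁻) = 1.412×10^5 / 96485 = 1.463 mol
Ca²⁺ + 2e⁻ → Ca, so n(Ca) = 1.463 / 2 = 0.7315 mol
m = 0.7315 × 40.08 = 29.3 g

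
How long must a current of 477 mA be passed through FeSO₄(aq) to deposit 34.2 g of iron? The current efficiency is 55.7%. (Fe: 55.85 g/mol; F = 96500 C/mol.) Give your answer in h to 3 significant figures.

n(Fe) = 34.2 / 55.85 = 0.6124 mol
Fe²⁺ + 2e⁻ → Fe, so n(e⁻) = 2 × 0.6124 = 1.225 mol
Q = 1.225 × 96500 / 0.557 = 2.122×10^5 C
t = Q / I = 2.122×10^5 / 0.477 = 4.449×10^5 s = 124 h

124 h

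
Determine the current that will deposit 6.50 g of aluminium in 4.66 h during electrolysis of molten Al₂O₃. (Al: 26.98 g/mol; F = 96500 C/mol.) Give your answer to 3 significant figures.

4.16 A

n(Al) = 6.50 / 26.98 = 0.2409 mol
Al³⁺ + 3e⁻ → Al, so n(e⁻) = 3 × 0.2409 = 0.7227 mol
Q = 0.7227 × 96500 = 69740 C
I = Q / t = 69740 / 16776 s = 4.16 A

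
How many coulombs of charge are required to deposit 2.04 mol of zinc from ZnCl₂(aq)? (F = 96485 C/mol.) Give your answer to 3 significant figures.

Zn²⁺ + 2e⁻ → Zn, so n(e⁻) = 2 × 2.04 = 4.080 mol
Q = 4.080 × 96485 = 3.937×10^5 C

3.94×10^5 C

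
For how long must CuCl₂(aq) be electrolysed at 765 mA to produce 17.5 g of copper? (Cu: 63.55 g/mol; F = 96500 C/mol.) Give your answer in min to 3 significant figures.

n(Cu) = 17.5 / 63.55 = 0.2754 mol
Cu²⁺ + 2e⁻ → Cu, so n(e⁻) = 2 × 0.2754 = 0.5508 mol
Q = 0.5508 × 96500 = 53150 C
t = Q / I = 53150 / 0.765 = 69480 s = 1160 min

1160 min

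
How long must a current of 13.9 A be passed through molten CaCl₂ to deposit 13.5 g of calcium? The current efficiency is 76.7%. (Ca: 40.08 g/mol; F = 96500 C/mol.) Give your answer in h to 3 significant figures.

n(Ca) = 13.5 / 40.08 = 0.3368 mol
Ca²⁺ + 2e⁻ → Ca, so n(e⁻) = 2 × 0.3368 = 0.6736 mol
Q = 0.6736 × 96500 / 0.767 = 84750 C
t = Q / I = 84750 / 13.9 = 6097 s = 1.69 h

1.69 h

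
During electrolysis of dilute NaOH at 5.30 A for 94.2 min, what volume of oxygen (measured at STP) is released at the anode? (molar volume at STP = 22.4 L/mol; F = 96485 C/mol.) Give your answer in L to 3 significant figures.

Charge passed = 5.30 × 5652 = 29960 C
Moles of electrons = 29960 / 96485 = 0.3105 mol
2H₂O → O₂ + 4H⁺ + 4e⁻, so n(O₂) = 0.3105 / 4 = 0.07763 mol
V = 0.07763 × 22.4 = 1.739 L

1.74 L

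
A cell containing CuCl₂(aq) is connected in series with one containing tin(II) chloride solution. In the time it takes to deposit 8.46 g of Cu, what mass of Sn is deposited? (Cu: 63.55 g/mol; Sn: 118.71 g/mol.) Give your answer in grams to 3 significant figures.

15.8 g

n(Cu) = 8.46 / 63.55 = 0.1331 mol
Cu²⁺ + 2e⁻ → Cu, so n(e⁻) = 2 × 0.1331 = 0.2662 mol
In series, the same 0.2662 mol of electrons flows through the second cell.
Sn²⁺ + 2e⁻ → Sn, so n(Sn) = 0.2662 / 2 = 0.1331 mol
m(Sn) = 0.1331 × 118.71 = 15.8 g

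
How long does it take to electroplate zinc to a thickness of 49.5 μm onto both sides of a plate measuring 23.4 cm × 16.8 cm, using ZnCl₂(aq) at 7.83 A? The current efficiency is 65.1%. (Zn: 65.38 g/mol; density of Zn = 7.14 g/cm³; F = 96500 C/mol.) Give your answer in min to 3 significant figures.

268 min

Plated area = 2 × 23.4 × 16.8 = 786.2 cm²
Volume = 786.2 × 49.5×10⁻⁴ cm = 3.892 cm³
m(Zn) = 3.892 × 7.14 = 27.79 g
n(Zn) = 27.79 / 65.38 = 0.4251 mol; n(e⁻) = 2 × 0.4251 = 0.8502 mol
Q = 0.8502 × 96500 / 0.651 = 1.260×10^5 C
t = 1.260×10^5 / 7.83 = 16090 s = 268 min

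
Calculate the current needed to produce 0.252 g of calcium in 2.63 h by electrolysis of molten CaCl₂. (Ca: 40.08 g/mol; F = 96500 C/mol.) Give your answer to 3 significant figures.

n(Ca) = 0.252 / 40.08 = 0.006287 mol
Ca²⁺ + 2e⁻ → Ca, so n(e⁻) = 2 × 0.006287 = 0.01257 mol
Q = 0.01257 × 96500 = 1213 C
I = Q / t = 1213 / 9468 s = 0.128 A

0.128 A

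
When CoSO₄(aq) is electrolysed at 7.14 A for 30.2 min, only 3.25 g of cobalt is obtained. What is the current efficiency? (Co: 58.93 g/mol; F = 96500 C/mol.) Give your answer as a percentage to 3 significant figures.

82.3%

Q = 7.14 × 1812 = 12940 C
n(e⁻) = 12940 / 96500 = 0.1341 mol
Co²⁺ + 2e⁻ → Co, so theoretical n(Co) = 0.06705 mol → 3.951 g
Efficiency = 3.25 / 3.951 = 0.8226 = 82.3%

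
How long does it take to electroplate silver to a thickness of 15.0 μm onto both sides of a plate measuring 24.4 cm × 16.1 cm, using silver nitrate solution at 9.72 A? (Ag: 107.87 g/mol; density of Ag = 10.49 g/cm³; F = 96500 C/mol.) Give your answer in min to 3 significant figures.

19.0 min

Plated area = 2 × 24.4 × 16.1 = 785.7 cm²
Volume = 785.7 × 15.0×10⁻⁴ cm = 1.179 cm³
m(Ag) = 1.179 × 10.49 = 12.37 g
n(Ag) = 12.37 / 107.87 = 0.1147 mol; n(e⁻) = 0.1147 mol
Q = 0.1147 × 96500 = 11070 C
t = 11070 / 9.72 = 1139 s = 19.0 min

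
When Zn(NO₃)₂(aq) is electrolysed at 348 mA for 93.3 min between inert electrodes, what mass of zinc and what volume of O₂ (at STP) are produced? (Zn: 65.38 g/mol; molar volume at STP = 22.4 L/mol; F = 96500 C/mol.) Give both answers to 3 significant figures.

Q = 0.348 × 5598 = 1948 C; n(e⁻) = 1948 / 96500 = 0.02019 mol
Cathode: Zn²⁺ + 2e⁻ → Zn → n(Zn) = 0.02019/2 = 0.01010 mol → 0.660 g
Anode: 2H₂O → O₂ + 4H⁺ + 4e⁻ → n(O₂) = 0.02019/4 = 0.005048 mol → 0.113 L

0.660 g Zn; 0.113 L O₂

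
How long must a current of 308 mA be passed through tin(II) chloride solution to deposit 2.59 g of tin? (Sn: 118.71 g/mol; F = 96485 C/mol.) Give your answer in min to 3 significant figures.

n(Sn) = 2.59 / 118.71 = 0.02182 mol
Sn²⁺ + 2e⁻ → Sn, so n(e⁻) = 2 × 0.02182 = 0.04364 mol
Q = 0.04364 × 96485 = 4211 C
t = Q / I = 4211 / 0.308 = 13670 s = 228 min

228 min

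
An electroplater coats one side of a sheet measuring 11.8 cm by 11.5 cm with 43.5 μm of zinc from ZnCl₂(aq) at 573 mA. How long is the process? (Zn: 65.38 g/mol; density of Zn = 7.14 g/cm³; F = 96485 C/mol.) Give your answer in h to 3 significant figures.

Plated area = 11.8 × 11.5 = 135.7 cm²
Volume = 135.7 × 43.5×10⁻⁴ cm = 0.5903 cm³
m(Zn) = 0.5903 × 7.14 = 4.215 g
n(Zn) = 4.215 / 65.38 = 0.06447 mol; n(e⁻) = 2 × 0.06447 = 0.1289 mol
Q = 0.1289 × 96485 = 12440 C
t = 12440 / 0.573 = 21710 s = 6.03 h

6.03 h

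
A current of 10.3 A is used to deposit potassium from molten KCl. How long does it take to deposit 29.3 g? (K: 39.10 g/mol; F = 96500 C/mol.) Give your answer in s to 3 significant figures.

7020 s

n(K) = 29.3 / 39.10 = 0.7494 mol
K⁺ + e⁻ → K, so n(e⁻) = 0.7494 mol
Q = 0.7494 × 96500 = 72320 C
t = Q / I = 72320 / 10.3 = 7021 s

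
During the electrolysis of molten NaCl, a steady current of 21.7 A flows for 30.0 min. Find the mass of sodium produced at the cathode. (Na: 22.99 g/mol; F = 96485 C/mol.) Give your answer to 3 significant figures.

Charge passed = 21.7 × 1800 = 39060 C
n(e⁻) = Q/F = 39060/96485 = 0.4048 mol
Na⁺ + e⁻ → Na, so n(Na) = 0.4048 mol
m = 0.4048 × 22.99 = 9.31 g

9.31 g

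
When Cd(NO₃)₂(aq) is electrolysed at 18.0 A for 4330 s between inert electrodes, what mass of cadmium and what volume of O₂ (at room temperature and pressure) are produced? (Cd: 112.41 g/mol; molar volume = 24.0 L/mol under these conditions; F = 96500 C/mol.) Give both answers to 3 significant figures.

45.4 g Cd; 4.85 L O₂

Q = 18.0 × 4330 = 77940 C; n(e⁻) = 77940 / 96500 = 0.8077 mol
Cathode: Cd²⁺ + 2e⁻ → Cd → n(Cd) = 0.8077/2 = 0.4039 mol → 45.4 g
Anode: 2H₂O → O₂ + 4H⁺ + 4e⁻ → n(O₂) = 0.8077/4 = 0.2019 mol → 4.85 L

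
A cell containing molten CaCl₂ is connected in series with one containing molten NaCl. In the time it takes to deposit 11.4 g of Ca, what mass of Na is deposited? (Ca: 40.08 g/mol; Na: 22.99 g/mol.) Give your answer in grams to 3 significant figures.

13.1 g

n(Ca) = 11.4 / 40.08 = 0.2844 mol
Ca²⁺ + 2e⁻ → Ca, so n(e⁻) = 2 × 0.2844 = 0.5688 mol
In series, the same 0.5688 mol of electrons flows through the second cell.
Na⁺ + e⁻ → Na, so n(Na) = 0.5688 mol
m(Na) = 0.5688 × 22.99 = 13.1 g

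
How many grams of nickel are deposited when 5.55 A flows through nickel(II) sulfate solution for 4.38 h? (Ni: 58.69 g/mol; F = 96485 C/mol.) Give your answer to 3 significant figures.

Q = 5.55 A × 15768 s = 87510 C
Moles of electrons = 87510 / 96485 = 0.9070 mol
Ni²⁺ + 2e⁻ → Ni, so n(Ni) = 0.9070 / 2 = 0.4535 mol
m = 0.4535 × 58.69 = 26.6 g

26.6 g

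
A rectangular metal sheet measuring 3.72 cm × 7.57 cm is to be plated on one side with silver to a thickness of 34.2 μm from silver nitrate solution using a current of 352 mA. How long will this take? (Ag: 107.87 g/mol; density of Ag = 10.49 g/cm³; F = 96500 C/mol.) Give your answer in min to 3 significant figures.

42.8 min

Plated area = 3.72 × 7.57 = 28.16 cm²
Volume = 28.16 × 34.2×10⁻⁴ cm = 0.09631 cm³
m(Ag) = 0.09631 × 10.49 = 1.010 g
n(Ag) = 1.010 / 107.87 = 0.009363 mol; n(e⁻) = 0.009363 mol
Q = 0.009363 × 96500 = 903.5 C
t = 903.5 / 0.352 = 2567 s = 42.8 min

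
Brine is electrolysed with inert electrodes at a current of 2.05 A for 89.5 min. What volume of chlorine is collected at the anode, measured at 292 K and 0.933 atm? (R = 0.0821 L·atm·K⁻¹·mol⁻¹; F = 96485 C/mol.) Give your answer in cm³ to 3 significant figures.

Q = It = 2.05 × 5370 = 11010 C
n(e⁻) = 11010 / 96485 = 0.1141 mol
2Cl⁻ → Cl₂ + 2e⁻, so n(Cl₂) = 0.1141 / 2 = 0.05705 mol
V = nRT/P = 0.05705 × 0.0821 × 292 / 0.933 = 1.466 L
= 1470 cm³

1470 cm³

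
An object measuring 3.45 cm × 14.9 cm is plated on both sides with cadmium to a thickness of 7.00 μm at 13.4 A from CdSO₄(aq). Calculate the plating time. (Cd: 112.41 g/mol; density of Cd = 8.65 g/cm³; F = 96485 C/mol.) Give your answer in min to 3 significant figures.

1.33 min

Plated area = 2 × 3.45 × 14.9 = 102.8 cm²
Volume = 102.8 × 7.00×10⁻⁴ cm = 0.07196 cm³
m(Cd) = 0.07196 × 8.65 = 0.6225 g
n(Cd) = 0.6225 / 112.41 = 0.005538 mol; n(e⁻) = 2 × 0.005538 = 0.01108 mol
Q = 0.01108 × 96485 = 1069 C
t = 1069 / 13.4 = 79.78 s = 1.33 min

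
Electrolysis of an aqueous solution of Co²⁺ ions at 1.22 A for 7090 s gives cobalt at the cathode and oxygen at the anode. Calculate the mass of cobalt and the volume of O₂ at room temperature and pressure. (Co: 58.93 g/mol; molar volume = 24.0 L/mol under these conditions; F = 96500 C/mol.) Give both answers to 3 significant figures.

Q = 1.22 × 7090 = 8650 C; n(e⁻) = 8650 / 96500 = 0.08964 mol
Cathode: Co²⁺ + 2e⁻ → Co → n(Co) = 0.08964/2 = 0.04482 mol → 2.64 g
Anode: 2H₂O → O₂ + 4H⁺ + 4e⁻ → n(O₂) = 0.08964/4 = 0.02241 mol → 0.538 L

2.64 g Co; 0.538 L O₂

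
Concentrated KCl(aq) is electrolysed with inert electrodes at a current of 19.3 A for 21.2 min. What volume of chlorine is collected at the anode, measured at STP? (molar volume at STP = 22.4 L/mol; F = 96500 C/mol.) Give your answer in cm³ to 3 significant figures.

Q = It = 19.3 × 1272 = 24550 C
n(e⁻) = Q/F = 24550/96500 = 0.2544 mol
2Cl⁻ → Cl₂ + 2e⁻, so n(Cl₂) = 0.2544 / 2 = 0.1272 mol
V = 0.1272 × 22.4 = 2.849 L
= 2850 cm³

2850 cm³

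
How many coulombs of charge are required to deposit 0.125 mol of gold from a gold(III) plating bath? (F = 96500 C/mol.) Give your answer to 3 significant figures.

Au³⁺ + 3e⁻ → Au, so n(e⁻) = 3 × 0.125 = 0.3750 mol
Q = 0.3750 × 96500 = 36190 C

36200 C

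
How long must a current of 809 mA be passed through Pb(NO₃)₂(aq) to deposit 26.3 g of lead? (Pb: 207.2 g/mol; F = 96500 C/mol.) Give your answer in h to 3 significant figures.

n(Pb) = 26.3 / 207.2 = 0.1269 mol
Pb²⁺ + 2e⁻ → Pb, so n(e⁻) = 2 × 0.1269 = 0.2538 mol
Q = 0.2538 × 96500 = 24490 C
t = Q / I = 24490 / 0.809 = 30270 s = 8.41 h

8.41 h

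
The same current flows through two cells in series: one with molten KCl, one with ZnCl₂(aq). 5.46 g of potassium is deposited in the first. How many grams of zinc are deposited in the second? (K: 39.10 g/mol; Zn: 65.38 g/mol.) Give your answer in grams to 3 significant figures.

n(K) = 5.46 / 39.10 = 0.1396 mol
K⁺ + e⁻ → K, so n(e⁻) = 0.1396 mol
Since the cells are in series, n(e⁻) in the Zn cell is also 0.1396 mol.
Zn²⁺ + 2e⁻ → Zn, so n(Zn) = 0.1396 / 2 = 0.06980 mol
m(Zn) = 0.06980 × 65.38 = 4.56 g

4.56 g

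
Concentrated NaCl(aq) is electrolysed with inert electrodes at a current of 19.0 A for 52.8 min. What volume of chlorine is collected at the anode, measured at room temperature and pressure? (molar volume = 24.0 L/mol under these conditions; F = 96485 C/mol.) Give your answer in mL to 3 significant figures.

Q = 19.0 A × 3168 s = 60190 C
n(e⁻) = 60190 / 96485 = 0.6238 mol
2Cl⁻ → Cl₂ + 2e⁻, so n(Cl₂) = 0.6238 / 2 = 0.3119 mol
V = 0.3119 × 24.0 = 7.486 L
= 7490 mL

7490 mL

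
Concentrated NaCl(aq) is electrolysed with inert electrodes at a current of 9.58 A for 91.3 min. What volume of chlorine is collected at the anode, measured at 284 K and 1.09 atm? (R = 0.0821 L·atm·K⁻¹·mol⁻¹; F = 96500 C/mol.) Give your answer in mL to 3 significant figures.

Q = 9.58 A × 5478 s = 52480 C
Moles of electrons = 52480 / 96500 = 0.5438 mol
2Cl⁻ → Cl₂ + 2e⁻, so n(Cl₂) = 0.5438 / 2 = 0.2719 mol
V = nRT/P = 0.2719 × 0.0821 × 284 / 1.09 = 5.816 L
= 5820 mL

5820 mL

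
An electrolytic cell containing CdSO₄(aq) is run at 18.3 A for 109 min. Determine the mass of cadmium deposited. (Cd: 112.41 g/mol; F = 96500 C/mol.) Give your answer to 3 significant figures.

69.7 g

Q = 18.3 A × 6540 s = 1.197×10^5 C
n(e⁻) = 1.197×10^5 / 96500 = 1.240 mol
Cd²⁺ + 2e⁻ → Cd, so n(Cd) = 1.240 / 2 = 0.6200 mol
m = 0.6200 × 112.41 = 69.7 g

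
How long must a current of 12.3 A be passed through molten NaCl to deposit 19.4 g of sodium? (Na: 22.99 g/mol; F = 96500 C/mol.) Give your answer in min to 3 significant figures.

110 min

n(Na) = 19.4 / 22.99 = 0.8438 mol
Na⁺ + e⁻ → Na, so n(e⁻) = 0.8438 mol
Q = 0.8438 × 96500 = 81430 C
t = Q / I = 81430 / 12.3 = 6620 s = 110 min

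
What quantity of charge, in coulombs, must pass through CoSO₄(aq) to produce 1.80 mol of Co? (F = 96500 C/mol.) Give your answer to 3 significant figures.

3.47×10^5 C

Co²⁺ + 2e⁻ → Co, so n(e⁻) = 2 × 1.80 = 3.600 mol
Q = 3.600 × 96500 = 3.474×10^5 C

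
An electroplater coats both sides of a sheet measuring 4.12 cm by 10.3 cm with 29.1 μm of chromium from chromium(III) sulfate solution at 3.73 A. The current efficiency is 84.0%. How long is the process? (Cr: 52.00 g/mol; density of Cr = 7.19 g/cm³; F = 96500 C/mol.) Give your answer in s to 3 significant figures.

Plated area = 2 × 4.12 × 10.3 = 84.87 cm²
Volume = 84.87 × 29.1×10⁻⁴ cm = 0.2470 cm³
m(Cr) = 0.2470 × 7.19 = 1.776 g
n(Cr) = 1.776 / 52.00 = 0.03415 mol; n(e⁻) = 3 × 0.03415 = 0.1025 mol
Q = 0.1025 × 96500 / 0.840 = 11780 C
t = 11780 / 3.73 = 3158 s

3160 s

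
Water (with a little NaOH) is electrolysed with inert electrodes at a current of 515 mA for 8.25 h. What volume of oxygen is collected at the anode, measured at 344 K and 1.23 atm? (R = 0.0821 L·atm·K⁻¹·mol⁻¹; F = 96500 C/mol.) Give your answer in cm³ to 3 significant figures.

910 cm³

Q = It = 0.515 × 29700 = 15300 C
Moles of electrons = 15300 / 96500 = 0.1585 mol
2H₂O → O₂ + 4H⁺ + 4e⁻, so n(O₂) = 0.1585 / 4 = 0.03963 mol
V = nRT/P = 0.03963 × 0.0821 × 344 / 1.23 = 0.9100 L
= 910 cm³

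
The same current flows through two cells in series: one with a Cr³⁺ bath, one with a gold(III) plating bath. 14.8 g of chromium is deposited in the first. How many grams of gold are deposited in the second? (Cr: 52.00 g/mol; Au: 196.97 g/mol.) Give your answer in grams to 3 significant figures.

56.1 g

n(Cr) = 14.8 / 52.00 = 0.2846 mol
Cr³⁺ + 3e⁻ → Cr, so n(e⁻) = 3 × 0.2846 = 0.8538 mol
The cells are in series, so the same charge (and hence the same n(e⁻) = 0.8538 mol) passes through both.
Au³⁺ + 3e⁻ → Au, so n(Au) = 0.8538 / 3 = 0.2846 mol
m(Au) = 0.2846 × 196.97 = 56.1 g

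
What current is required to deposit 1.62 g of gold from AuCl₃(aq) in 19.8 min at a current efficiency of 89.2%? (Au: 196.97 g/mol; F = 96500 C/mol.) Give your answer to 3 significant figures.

2.25 A

n(Au) = 1.62 / 196.97 = 0.008225 mol
Au³⁺ + 3e⁻ → Au, so n(e⁻) = 3 × 0.008225 = 0.02468 mol
Q = 0.02468 × 96500 / 0.892 = 2670 C
I = Q / t = 2670 / 1188 s = 2.25 A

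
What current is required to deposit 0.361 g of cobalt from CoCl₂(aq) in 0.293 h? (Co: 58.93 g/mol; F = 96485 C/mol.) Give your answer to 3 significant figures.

n(Co) = 0.361 / 58.93 = 0.006126 mol
Co²⁺ + 2e⁻ → Co, so n(e⁻) = 2 × 0.006126 = 0.01225 mol
Q = 0.01225 × 96485 = 1182 C
I = Q / t = 1182 / 1054.8 s = 1.12 A

1.12 A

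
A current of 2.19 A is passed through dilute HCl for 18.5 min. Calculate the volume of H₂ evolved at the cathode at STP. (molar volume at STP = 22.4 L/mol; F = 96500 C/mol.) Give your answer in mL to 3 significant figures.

282 mL

Q = It = 2.19 × 1110 = 2431 C
n(e⁻) = 2431 / 96500 = 0.02519 mol
2H⁺ + 2e⁻ → H₂, so n(H₂) = 0.02519 / 2 = 0.01260 mol
V = 0.01260 × 22.4 = 0.2822 L
= 282 mL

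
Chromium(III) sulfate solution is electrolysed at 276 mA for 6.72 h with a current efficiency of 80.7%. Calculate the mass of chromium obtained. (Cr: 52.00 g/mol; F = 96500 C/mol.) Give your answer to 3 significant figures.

Q = 0.276 × 24192 = 6677 C
n(e⁻) = 6677 / 96500 = 0.06919 mol
Cr³⁺ + 3e⁻ → Cr, so theoretical m(Cr) = 0.02306 × 52.00 = 1.199 g
Actual mass = 80.7% × 1.199 = 0.968 g

0.968 g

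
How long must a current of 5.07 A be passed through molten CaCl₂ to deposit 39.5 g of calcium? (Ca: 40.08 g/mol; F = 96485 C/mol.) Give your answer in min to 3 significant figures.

n(Ca) = 39.5 / 40.08 = 0.9855 mol
Ca²⁺ + 2e⁻ → Ca, so n(e⁻) = 2 × 0.9855 = 1.971 mol
Q = 1.971 × 96485 = 1.902×10^5 C
t = Q / I = 1.902×10^5 / 5.07 = 37510 s = 625 min

625 min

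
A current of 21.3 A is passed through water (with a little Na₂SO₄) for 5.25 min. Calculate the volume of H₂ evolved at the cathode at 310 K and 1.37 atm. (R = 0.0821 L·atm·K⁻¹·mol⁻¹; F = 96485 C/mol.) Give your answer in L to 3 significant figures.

0.646 L

Q = 21.3 A × 315 s = 6710 C
n(e⁻) = 6710 / 96485 = 0.06954 mol
2H⁺ + 2e⁻ → H₂, so n(H₂) = 0.06954 / 2 = 0.03477 mol
V = nRT/P = 0.03477 × 0.0821 × 310 / 1.37 = 0.6459 L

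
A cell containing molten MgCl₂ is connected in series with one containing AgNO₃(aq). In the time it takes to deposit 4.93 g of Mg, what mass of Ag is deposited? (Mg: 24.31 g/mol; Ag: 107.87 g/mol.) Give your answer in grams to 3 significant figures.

43.8 g

n(Mg) = 4.93 / 24.31 = 0.2028 mol
Mg²⁺ + 2e⁻ → Mg, so n(e⁻) = 2 × 0.2028 = 0.4056 mol
Since the cells are in series, n(e⁻) in the Ag cell is also 0.4056 mol.
Ag⁺ + e⁻ → Ag, so n(Ag) = 0.4056 mol
m(Ag) = 0.4056 × 107.87 = 43.8 g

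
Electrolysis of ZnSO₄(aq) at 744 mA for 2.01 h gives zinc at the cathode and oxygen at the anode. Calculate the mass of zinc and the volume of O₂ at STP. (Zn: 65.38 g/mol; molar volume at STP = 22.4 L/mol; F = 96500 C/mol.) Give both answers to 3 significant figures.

1.82 g Zn; 0.312 L O₂

Q = 0.744 × 7236 = 5384 C; n(e⁻) = 5384 / 96500 = 0.05579 mol
Cathode: Zn²⁺ + 2e⁻ → Zn → n(Zn) = 0.05579/2 = 0.02790 mol → 1.82 g
Anode: 2H₂O → O₂ + 4H⁺ + 4e⁻ → n(O₂) = 0.05579/4 = 0.01395 mol → 0.312 L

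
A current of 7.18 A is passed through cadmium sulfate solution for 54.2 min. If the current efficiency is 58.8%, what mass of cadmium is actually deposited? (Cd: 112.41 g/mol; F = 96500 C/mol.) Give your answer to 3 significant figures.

8.00 g

Q = 7.18 × 3252 = 23350 C
n(e⁻) = 23350 / 96500 = 0.2420 mol
Cd²⁺ + 2e⁻ → Cd, so theoretical m(Cd) = 0.1210 × 112.41 = 13.60 g
Actual mass = 58.8% × 13.60 = 8.00 g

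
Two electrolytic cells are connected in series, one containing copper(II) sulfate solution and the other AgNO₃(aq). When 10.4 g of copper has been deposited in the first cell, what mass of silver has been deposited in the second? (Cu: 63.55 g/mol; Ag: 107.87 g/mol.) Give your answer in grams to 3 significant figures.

35.3 g

n(Cu) = 10.4 / 63.55 = 0.1637 mol
Cu²⁺ + 2e⁻ → Cu, so n(e⁻) = 2 × 0.1637 = 0.3274 mol
Same current for the same time ⇒ same n(e⁻) = 0.3274 mol in both cells.
Ag⁺ + e⁻ → Ag, so n(Ag) = 0.3274 mol
m(Ag) = 0.3274 × 107.87 = 35.3 g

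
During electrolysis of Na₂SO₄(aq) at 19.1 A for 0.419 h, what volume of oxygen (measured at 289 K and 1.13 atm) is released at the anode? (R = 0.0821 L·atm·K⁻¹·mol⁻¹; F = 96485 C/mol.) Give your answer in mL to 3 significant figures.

Q = 19.1 A × 1508.4 s = 28810 C
Moles of electrons = 28810 / 96485 = 0.2986 mol
2H₂O → O₂ + 4H⁺ + 4e⁻, so n(O₂) = 0.2986 / 4 = 0.07465 mol
V = nRT/P = 0.07465 × 0.0821 × 289 / 1.13 = 1.567 L
= 1570 mL

1570 mL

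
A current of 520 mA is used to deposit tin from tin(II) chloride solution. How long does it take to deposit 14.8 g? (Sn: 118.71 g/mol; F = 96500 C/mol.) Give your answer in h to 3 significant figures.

12.9 h

n(Sn) = 14.8 / 118.71 = 0.1247 mol
Sn²⁺ + 2e⁻ → Sn, so n(e⁻) = 2 × 0.1247 = 0.2494 mol
Q = 0.2494 × 96500 = 24070 C
t = Q / I = 24070 / 0.520 = 46290 s = 12.9 h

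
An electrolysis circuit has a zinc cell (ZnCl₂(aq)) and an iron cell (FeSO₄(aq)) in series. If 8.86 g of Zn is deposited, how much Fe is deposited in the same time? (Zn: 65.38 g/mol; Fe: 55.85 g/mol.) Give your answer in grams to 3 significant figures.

n(Zn) = 8.86 / 65.38 = 0.1355 mol
Zn²⁺ + 2e⁻ → Zn, so n(e⁻) = 2 × 0.1355 = 0.2710 mol
In series, the same 0.2710 mol of electrons flows through the second cell.
Fe²⁺ + 2e⁻ → Fe, so n(Fe) = 0.2710 / 2 = 0.1355 mol
m(Fe) = 0.1355 × 55.85 = 7.57 g

7.57 g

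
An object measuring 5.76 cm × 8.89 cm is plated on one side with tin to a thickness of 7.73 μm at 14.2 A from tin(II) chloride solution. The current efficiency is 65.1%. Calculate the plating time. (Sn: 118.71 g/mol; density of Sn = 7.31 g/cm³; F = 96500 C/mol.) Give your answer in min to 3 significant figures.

Plated area = 5.76 × 8.89 = 51.21 cm²
Volume = 51.21 × 7.73×10⁻⁴ cm = 0.03959 cm³
m(Sn) = 0.03959 × 7.31 = 0.2894 g
n(Sn) = 0.2894 / 118.71 = 0.002438 mol; n(e⁻) = 2 × 0.002438 = 0.004876 mol
Q = 0.004876 × 96500 / 0.651 = 722.8 C
t = 722.8 / 14.2 = 50.90 s = 0.848 min

0.848 min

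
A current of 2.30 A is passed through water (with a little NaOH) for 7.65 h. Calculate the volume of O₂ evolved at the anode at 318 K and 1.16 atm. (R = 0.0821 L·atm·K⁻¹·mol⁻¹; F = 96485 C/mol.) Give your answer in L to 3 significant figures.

3.69 L

Q = It = 2.30 × 27540 = 63340 C
n(e⁻) = Q/F = 63340/96485 = 0.6565 mol
2H₂O → O₂ + 4H⁺ + 4e⁻, so n(O₂) = 0.6565 / 4 = 0.1641 mol
V = nRT/P = 0.1641 × 0.0821 × 318 / 1.16 = 3.693 L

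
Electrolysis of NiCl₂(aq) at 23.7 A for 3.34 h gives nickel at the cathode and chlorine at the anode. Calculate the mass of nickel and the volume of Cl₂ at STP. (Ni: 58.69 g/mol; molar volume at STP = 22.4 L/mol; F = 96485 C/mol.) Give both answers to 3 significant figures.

86.7 g Ni; 33.1 L Cl₂

Q = 23.7 × 12024 = 2.850×10^5 C; n(e⁻) = 2.850×10^5 / 96485 = 2.954 mol
Cathode: Ni²⁺ + 2e⁻ → Ni → n(Ni) = 2.954/2 = 1.477 mol → 86.7 g
Anode: 2Cl⁻ → Cl₂ + 2e⁻ → n(Cl₂) = 2.954/2 = 1.477 mol → 33.1 L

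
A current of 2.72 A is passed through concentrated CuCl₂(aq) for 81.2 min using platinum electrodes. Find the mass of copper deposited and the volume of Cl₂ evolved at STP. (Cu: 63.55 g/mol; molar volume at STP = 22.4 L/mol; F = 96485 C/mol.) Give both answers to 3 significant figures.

4.36 g Cu; 1.54 L Cl₂

Q = 2.72 × 4872 = 13250 C; n(e⁻) = 13250 / 96485 = 0.1373 mol
Cathode: Cu²⁺ + 2e⁻ → Cu → n(Cu) = 0.1373/2 = 0.06865 mol → 4.36 g
Anode: 2Cl⁻ → Cl₂ + 2e⁻ → n(Cl₂) = 0.1373/2 = 0.06865 mol → 1.54 L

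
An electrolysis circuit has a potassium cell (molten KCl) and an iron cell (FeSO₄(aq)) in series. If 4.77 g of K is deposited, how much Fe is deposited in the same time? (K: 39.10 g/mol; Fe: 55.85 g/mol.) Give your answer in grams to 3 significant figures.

3.41 g

n(K) = 4.77 / 39.10 = 0.1220 mol
K⁺ + e⁻ → K, so n(e⁻) = 0.1220 mol
The cells are in series, so the same charge (and hence the same n(e⁻) = 0.1220 mol) passes through both.
Fe²⁺ + 2e⁻ → Fe, so n(Fe) = 0.1220 / 2 = 0.06100 mol
m(Fe) = 0.06100 × 55.85 = 3.41 g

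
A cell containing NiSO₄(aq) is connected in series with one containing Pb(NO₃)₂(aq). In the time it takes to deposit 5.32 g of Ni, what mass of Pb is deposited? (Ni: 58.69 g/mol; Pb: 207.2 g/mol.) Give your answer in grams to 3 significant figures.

n(Ni) = 5.32 / 58.69 = 0.09065 mol
Ni²⁺ + 2e⁻ → Ni, so n(e⁻) = 2 × 0.09065 = 0.1813 mol
The cells are in series, so the same charge (and hence the same n(e⁻) = 0.1813 mol) passes through both.
Pb²⁺ + 2e⁻ → Pb, so n(Pb) = 0.1813 / 2 = 0.09065 mol
m(Pb) = 0.09065 × 207.2 = 18.8 g

18.8 g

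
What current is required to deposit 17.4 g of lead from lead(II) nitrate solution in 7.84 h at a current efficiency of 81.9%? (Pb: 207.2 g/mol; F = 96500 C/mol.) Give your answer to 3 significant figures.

0.701 A

n(Pb) = 17.4 / 207.2 = 0.08398 mol
Pb²⁺ + 2e⁻ → Pb, so n(e⁻) = 2 × 0.08398 = 0.1680 mol
Q = 0.1680 × 96500 / 0.819 = 19790 C
I = Q / t = 19790 / 28224 s = 0.701 A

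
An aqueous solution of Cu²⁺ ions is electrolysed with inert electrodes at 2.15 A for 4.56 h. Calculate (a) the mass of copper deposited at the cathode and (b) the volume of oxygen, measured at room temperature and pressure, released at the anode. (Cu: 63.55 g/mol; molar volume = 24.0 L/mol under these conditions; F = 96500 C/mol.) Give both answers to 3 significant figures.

11.6 g Cu; 2.19 L O₂

Q = 2.15 × 16416 = 35290 C; n(e⁻) = 35290 / 96500 = 0.3657 mol
Cathode: Cu²⁺ + 2e⁻ → Cu → n(Cu) = 0.3657/2 = 0.1829 mol → 11.6 g
Anode: 2H₂O → O₂ + 4H⁺ + 4e⁻ → n(O₂) = 0.3657/4 = 0.09143 mol → 2.19 L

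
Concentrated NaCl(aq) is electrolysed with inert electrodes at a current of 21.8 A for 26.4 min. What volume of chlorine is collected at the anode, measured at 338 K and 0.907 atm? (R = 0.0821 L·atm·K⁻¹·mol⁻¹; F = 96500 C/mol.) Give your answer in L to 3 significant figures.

5.47 L

Q = 21.8 A × 1584 s = 34530 C
n(e⁻) = 34530 / 96500 = 0.3578 mol
2Cl⁻ → Cl₂ + 2e⁻, so n(Cl₂) = 0.3578 / 2 = 0.1789 mol
V = nRT/P = 0.1789 × 0.0821 × 338 / 0.907 = 5.473 L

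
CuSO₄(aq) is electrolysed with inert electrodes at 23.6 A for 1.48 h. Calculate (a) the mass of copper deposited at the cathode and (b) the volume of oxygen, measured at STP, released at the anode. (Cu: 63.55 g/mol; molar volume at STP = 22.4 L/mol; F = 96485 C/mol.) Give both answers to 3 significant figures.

41.4 g Cu; 7.30 L O₂

Q = 23.6 × 5328 = 1.257×10^5 C; n(e⁻) = 1.257×10^5 / 96485 = 1.303 mol
Cathode: Cu²⁺ + 2e⁻ → Cu → n(Cu) = 1.303/2 = 0.6515 mol → 41.4 g
Anode: 2H₂O → O₂ + 4H⁺ + 4e⁻ → n(O₂) = 1.303/4 = 0.3258 mol → 7.30 L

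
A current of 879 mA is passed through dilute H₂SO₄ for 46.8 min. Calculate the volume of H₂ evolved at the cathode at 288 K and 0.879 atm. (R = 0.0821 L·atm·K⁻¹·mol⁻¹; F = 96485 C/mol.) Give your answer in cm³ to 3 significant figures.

Charge passed = 0.879 × 2808 = 2468 C
Moles of electrons = 2468 / 96485 = 0.02558 mol
2H⁺ + 2e⁻ → H₂, so n(H₂) = 0.02558 / 2 = 0.01279 mol
V = nRT/P = 0.01279 × 0.0821 × 288 / 0.879 = 0.3440 L
= 344 cm³

344 cm³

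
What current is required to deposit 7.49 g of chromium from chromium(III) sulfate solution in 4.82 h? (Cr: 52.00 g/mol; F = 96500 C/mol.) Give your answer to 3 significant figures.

n(Cr) = 7.49 / 52.00 = 0.1440 mol
Cr³⁺ + 3e⁻ → Cr, so n(e⁻) = 3 × 0.1440 = 0.4320 mol
Q = 0.4320 × 96500 = 41690 C
I = Q / t = 41690 / 17352 s = 2.40 A

2.40 A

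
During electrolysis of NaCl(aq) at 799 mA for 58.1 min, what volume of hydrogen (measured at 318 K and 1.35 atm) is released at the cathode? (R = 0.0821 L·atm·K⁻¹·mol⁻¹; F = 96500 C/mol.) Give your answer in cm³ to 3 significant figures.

Charge passed = 0.799 × 3486 = 2785 C
Moles of electrons = 2785 / 96500 = 0.02886 mol
2H⁺ + 2e⁻ → H₂, so n(H₂) = 0.02886 / 2 = 0.01443 mol
V = nRT/P = 0.01443 × 0.0821 × 318 / 1.35 = 0.2791 L
= 279 cm³

279 cm³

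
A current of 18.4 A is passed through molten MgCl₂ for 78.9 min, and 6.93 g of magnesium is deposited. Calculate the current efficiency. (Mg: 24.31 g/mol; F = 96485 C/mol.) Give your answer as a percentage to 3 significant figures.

63.2%

Q = 18.4 × 4734 = 87110 C
n(e⁻) = 87110 / 96485 = 0.9028 mol
Mg²⁺ + 2e⁻ → Mg, so theoretical n(Mg) = 0.4514 mol → 10.97 g
Efficiency = 6.93 / 10.97 = 0.6317 = 63.2%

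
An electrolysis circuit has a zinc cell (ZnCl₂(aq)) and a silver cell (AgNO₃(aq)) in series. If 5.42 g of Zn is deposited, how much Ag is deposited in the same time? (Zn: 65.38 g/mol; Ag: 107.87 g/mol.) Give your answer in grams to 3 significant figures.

17.9 g

n(Zn) = 5.42 / 65.38 = 0.08290 mol
Zn²⁺ + 2e⁻ → Zn, so n(e⁻) = 2 × 0.08290 = 0.1658 mol
Same current for the same time ⇒ same n(e⁻) = 0.1658 mol in both cells.
Ag⁺ + e⁻ → Ag, so n(Ag) = 0.1658 mol
m(Ag) = 0.1658 × 107.87 = 17.9 g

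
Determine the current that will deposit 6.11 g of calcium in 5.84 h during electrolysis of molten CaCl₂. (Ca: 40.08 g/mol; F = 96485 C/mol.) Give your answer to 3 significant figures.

1.40 A

n(Ca) = 6.11 / 40.08 = 0.1524 mol
Ca²⁺ + 2e⁻ → Ca, so n(e⁻) = 2 × 0.1524 = 0.3048 mol
Q = 0.3048 × 96485 = 29410 C
I = Q / t = 29410 / 21024 s = 1.40 A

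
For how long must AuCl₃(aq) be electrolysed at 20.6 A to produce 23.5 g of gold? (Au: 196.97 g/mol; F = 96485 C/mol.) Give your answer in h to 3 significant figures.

0.466 h

n(Au) = 23.5 / 196.97 = 0.1193 mol
Au³⁺ + 3e⁻ → Au, so n(e⁻) = 3 × 0.1193 = 0.3579 mol
Q = 0.3579 × 96485 = 34530 C
t = Q / I = 34530 / 20.6 = 1676 s = 0.466 h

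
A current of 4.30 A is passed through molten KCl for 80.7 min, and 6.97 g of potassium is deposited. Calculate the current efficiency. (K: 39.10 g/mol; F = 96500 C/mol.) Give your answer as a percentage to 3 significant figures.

Q = 4.30 × 4842 = 20820 C
n(e⁻) = 20820 / 96500 = 0.2158 mol
K⁺ + e⁻ → K, so theoretical n(K) = 0.2158 mol → 8.438 g
Efficiency = 6.97 / 8.438 = 0.8260 = 82.6%

82.6%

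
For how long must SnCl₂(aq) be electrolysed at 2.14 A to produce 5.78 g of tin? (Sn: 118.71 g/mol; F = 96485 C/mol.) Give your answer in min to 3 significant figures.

73.2 min

n(Sn) = 5.78 / 118.71 = 0.04869 mol
Sn²⁺ + 2e⁻ → Sn, so n(e⁻) = 2 × 0.04869 = 0.09738 mol
Q = 0.09738 × 96485 = 9396 C
t = Q / I = 9396 / 2.14 = 4391 s = 73.2 min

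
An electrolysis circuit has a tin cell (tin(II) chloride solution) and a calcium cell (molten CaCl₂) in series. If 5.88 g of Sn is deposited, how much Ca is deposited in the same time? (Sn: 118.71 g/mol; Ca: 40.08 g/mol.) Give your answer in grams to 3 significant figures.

1.99 g

n(Sn) = 5.88 / 118.71 = 0.04953 mol
Sn²⁺ + 2e⁻ → Sn, so n(e⁻) = 2 × 0.04953 = 0.09906 mol
Since the cells are in series, n(e⁻) in the Ca cell is also 0.09906 mol.
Ca²⁺ + 2e⁻ → Ca, so n(Ca) = 0.09906 / 2 = 0.04953 mol
m(Ca) = 0.04953 × 40.08 = 1.99 g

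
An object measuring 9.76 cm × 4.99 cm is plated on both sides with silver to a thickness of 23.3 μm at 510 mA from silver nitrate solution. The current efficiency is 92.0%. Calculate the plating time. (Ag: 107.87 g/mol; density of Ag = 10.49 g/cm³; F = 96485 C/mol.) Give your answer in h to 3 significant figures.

Plated area = 2 × 9.76 × 4.99 = 97.40 cm²
Volume = 97.40 × 23.3×10⁻⁴ cm = 0.2269 cm³
m(Ag) = 0.2269 × 10.49 = 2.380 g
n(Ag) = 2.380 / 107.87 = 0.02206 mol; n(e⁻) = 0.02206 mol
Q = 0.02206 × 96485 / 0.920 = 2314 C
t = 2314 / 0.510 = 4537 s = 1.26 h

1.26 h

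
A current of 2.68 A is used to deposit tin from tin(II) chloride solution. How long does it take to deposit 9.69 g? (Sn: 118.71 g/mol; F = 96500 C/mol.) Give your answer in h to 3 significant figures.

1.63 h

n(Sn) = 9.69 / 118.71 = 0.08163 mol
Sn²⁺ + 2e⁻ → Sn, so n(e⁻) = 2 × 0.08163 = 0.1633 mol
Q = 0.1633 × 96500 = 15760 C
t = Q / I = 15760 / 2.68 = 5881 s = 1.63 h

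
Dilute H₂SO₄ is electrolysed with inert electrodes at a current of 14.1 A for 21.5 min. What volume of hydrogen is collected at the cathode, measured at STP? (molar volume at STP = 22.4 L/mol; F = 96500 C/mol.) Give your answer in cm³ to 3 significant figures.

Charge passed = 14.1 × 1290 = 18190 C
n(e⁻) = 18190 / 96500 = 0.1885 mol
2H⁺ + 2e⁻ → H₂, so n(H₂) = 0.1885 / 2 = 0.09425 mol
V = 0.09425 × 22.4 = 2.111 L
= 2110 cm³

2110 cm³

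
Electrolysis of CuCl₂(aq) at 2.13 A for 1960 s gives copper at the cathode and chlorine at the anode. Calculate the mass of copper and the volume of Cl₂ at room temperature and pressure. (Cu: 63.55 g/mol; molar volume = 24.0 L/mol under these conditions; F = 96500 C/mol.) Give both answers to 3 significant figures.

1.37 g Cu; 0.519 L Cl₂

Q = 2.13 × 1960 = 4175 C; n(e⁻) = 4175 / 96500 = 0.04326 mol
Cathode: Cu²⁺ + 2e⁻ → Cu → n(Cu) = 0.04326/2 = 0.02163 mol → 1.37 g
Anode: 2Cl⁻ → Cl₂ + 2e⁻ → n(Cl₂) = 0.04326/2 = 0.02163 mol → 0.519 L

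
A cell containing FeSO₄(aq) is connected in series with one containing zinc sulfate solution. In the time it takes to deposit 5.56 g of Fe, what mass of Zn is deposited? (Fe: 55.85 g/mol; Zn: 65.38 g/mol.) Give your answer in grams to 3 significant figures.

6.51 g

n(Fe) = 5.56 / 55.85 = 0.09955 mol
Fe²⁺ + 2e⁻ → Fe, so n(e⁻) = 2 × 0.09955 = 0.1991 mol
Same current for the same time ⇒ same n(e⁻) = 0.1991 mol in both cells.
Zn²⁺ + 2e⁻ → Zn, so n(Zn) = 0.1991 / 2 = 0.09955 mol
m(Zn) = 0.09955 × 65.38 = 6.51 g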